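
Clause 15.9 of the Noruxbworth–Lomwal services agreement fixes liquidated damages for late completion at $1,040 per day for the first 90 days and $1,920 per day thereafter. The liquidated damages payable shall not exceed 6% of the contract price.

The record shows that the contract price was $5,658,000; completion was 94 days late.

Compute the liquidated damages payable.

First 90 days: 90 × $1,040 = $93,600
Remaining days: (94 − 90) × $1,920 = $7,680
Accrued per-day damages: $93,600 + $7,680 = $101,280
Cap: 6% of $5,658,000 = $339,480
Cap at $339,480: $101,280 is within the cap, no reduction.

$101,280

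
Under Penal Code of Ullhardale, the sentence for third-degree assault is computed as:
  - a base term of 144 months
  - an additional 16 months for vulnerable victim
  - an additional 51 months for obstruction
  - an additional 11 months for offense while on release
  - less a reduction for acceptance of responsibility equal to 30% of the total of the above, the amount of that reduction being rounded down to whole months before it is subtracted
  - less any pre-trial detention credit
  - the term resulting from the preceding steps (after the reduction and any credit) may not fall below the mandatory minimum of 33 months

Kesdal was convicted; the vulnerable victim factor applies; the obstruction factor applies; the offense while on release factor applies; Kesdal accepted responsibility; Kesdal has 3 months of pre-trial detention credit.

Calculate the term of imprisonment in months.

Vulnerable victim enhancement: +16 months
Obstruction enhancement: +51 months
Offense while on release enhancement: +11 months
Adjusted term: 144 months + 16 months + 51 months + 11 months = 222 months
Acceptance of responsibility reduction: 30% of 222 months = 66 months (rounded down)
After reduction: 222 − 66 = 156 months
Less pre-trial detention credit: 156 months − 3 months = 153 months
Minimum 33 months: 153 months meets the minimum, no increase.

153 months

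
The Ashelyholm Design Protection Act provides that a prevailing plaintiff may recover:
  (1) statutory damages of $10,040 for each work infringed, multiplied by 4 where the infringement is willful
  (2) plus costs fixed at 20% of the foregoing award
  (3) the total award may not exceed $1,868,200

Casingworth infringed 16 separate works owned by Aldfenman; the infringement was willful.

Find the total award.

Statutory damages: 16 × $10,040 = $160,640
Multiplied by 4: 4 × $160,640 = $642,560
Costs: 20% of $642,560 = $128,512
Award plus costs: $642,560 + $128,512 = $771,072
Cap at $1,868,200: $771,072 is within the cap, no reduction.

Award: $771,072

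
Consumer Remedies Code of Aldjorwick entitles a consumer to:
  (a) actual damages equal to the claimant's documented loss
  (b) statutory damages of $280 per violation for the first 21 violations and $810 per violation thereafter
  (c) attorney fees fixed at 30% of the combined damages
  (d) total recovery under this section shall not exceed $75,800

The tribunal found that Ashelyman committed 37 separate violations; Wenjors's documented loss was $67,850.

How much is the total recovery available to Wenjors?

First 21 violations: 21 × $280 = $5,880
Remaining violations: (37 − 21) × $810 = $12,960
Statutory damages: $5,880 + $12,960 = $18,840
Combined damages: $67,850 + $18,840 = $86,690
Attorney fees: 30% of $86,690 = $26,007
Total before cap: $86,690 + $26,007 = $112,697
Cap at $75,800: $112,697 exceeds the cap → $75,800

$75,800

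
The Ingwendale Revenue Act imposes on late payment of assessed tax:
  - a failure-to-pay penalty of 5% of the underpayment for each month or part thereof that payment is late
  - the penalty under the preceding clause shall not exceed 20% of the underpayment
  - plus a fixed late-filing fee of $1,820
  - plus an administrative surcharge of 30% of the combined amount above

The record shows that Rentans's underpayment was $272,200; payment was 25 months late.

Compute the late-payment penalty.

Accrued rate: 5% × 25 = 125%, capped at 20% → 20%
Failure-to-pay penalty: 20% of $272,200 = $54,440
Penalty before surcharge: $54,440 + $1,820 = $56,260
Administrative surcharge: 30% of $56,260 = $16,878
Total penalty: $56,260 + $16,878 = $73,138

$73,138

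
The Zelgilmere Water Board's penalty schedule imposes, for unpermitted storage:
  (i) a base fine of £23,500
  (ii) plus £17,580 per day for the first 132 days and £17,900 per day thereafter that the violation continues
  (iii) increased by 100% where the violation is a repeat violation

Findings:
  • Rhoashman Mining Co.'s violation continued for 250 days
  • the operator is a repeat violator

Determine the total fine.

First 132 days: 132 × £17,580 = £2,320,560
Remaining days: (250 − 132) × £17,900 = £2,112,200
Per-day component: £2,320,560 + £2,112,200 = £4,432,760
Base plus per-day: £23,500 + £4,432,760 = £4,456,260
Enhancement: 100% of £4,456,260 = £4,456,260
Enhanced fine: £4,456,260 + £4,456,260 = £8,912,520

£8,912,520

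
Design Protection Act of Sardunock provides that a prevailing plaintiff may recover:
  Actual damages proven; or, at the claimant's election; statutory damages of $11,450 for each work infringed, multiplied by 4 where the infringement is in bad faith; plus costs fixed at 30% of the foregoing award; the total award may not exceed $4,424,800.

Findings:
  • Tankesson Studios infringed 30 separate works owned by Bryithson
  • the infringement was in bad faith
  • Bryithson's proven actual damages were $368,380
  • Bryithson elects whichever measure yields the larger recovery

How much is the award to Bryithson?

Statutory damages: 30 × $11,450 = $343,500
Multiplied by 4: 4 × $343,500 = $1,374,000
Greater of actual damages ($368,380) or enhanced statutory damages ($1,374,000): $1,374,000
Costs: 30% of $1,374,000 = $412,200
Award plus costs: $1,374,000 + $412,200 = $1,786,200
Cap at $4,424,800: $1,786,200 is within the cap, no reduction.

$1,786,200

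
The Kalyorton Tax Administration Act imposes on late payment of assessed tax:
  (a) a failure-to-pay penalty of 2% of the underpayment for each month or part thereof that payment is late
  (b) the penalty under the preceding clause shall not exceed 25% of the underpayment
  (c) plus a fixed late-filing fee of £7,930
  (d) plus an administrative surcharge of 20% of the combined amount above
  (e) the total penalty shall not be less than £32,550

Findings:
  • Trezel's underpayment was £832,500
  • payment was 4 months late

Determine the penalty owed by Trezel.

Accrued rate: 2% × 4 = 8%, capped at 25% → 8%
Failure-to-pay penalty: 8% of £832,500 = £66,600
Penalty before surcharge: £66,600 + £7,930 = £74,530
Administrative surcharge: 20% of £74,530 = £14,906
Total penalty: £74,530 + £14,906 = £89,436
Minimum £32,550: £89,436 meets the minimum, no increase.

£89,436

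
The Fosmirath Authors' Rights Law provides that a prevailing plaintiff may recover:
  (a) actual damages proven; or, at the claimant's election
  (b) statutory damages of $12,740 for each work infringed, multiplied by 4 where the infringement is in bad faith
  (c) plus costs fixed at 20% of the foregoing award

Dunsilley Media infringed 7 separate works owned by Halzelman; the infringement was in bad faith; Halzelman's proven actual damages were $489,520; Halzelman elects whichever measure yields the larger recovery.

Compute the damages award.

Statutory damages: 7 × $12,740 = $89,180
Multiplied by 4: 4 × $89,180 = $356,720
Greater of actual damages ($489,520) or enhanced statutory damages ($356,720): $489,520
Costs: 20% of $489,520 = $97,904
Award plus costs: $489,520 + $97,904 = $587,424

$587,424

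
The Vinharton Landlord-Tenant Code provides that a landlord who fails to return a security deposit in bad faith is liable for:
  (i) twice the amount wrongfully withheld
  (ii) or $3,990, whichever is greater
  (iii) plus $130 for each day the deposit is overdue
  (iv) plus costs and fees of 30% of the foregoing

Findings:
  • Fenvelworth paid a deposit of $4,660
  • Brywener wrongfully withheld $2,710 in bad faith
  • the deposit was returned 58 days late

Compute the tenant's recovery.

$16,848

Doubled: 2 × $2,710 = $5,420
Minimum $3,990: $5,420 meets the minimum, no increase.
Late-return penalty: 58 × $130 = $7,540
Damages plus late penalty: $5,420 + $7,540 = $12,960
Costs and fees: 30% of $12,960 = $3,888
Total recovery: $12,960 + $3,888 = $16,848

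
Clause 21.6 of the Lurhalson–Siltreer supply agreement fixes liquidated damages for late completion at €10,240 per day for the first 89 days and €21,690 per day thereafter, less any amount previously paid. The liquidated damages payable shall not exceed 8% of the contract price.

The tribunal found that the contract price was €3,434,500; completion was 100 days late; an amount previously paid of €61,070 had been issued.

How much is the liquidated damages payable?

€274,760

First 89 days: 89 × €10,240 = €911,360
Remaining days: (100 − 89) × €21,690 = €238,590
Accrued per-day damages: €911,360 + €238,590 = €1,149,950
Less amount previously paid: €1,149,950 − €61,070 = €1,088,880
Cap: 8% of €3,434,500 = €274,760
Cap at €274,760: €1,088,880 exceeds the cap → €274,760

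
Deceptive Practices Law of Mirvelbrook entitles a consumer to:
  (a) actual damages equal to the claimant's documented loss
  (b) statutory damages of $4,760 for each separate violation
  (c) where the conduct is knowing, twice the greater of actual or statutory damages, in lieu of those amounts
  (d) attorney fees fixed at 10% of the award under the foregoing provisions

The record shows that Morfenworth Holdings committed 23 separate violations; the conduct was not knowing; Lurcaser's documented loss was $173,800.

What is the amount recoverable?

$311,608

Statutory damages: 23 × $4,760 = $109,480
Conduct not knowing: the in-lieu enhancement does not apply.
Actual plus statutory damages: $173,800 + $109,480 = $283,280
Attorney fees: 10% of $283,280 = $28,328
Total recovery: $283,280 + $28,328 = $311,608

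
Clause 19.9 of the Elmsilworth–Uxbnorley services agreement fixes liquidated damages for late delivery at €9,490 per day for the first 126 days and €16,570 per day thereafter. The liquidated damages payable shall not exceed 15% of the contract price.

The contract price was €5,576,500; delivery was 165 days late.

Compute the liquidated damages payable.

First 126 days: 126 × €9,490 = €1,195,740
Remaining days: (165 − 126) × €16,570 = €646,230
Accrued per-day damages: €1,195,740 + €646,230 = €1,841,970
Cap: 15% of €5,576,500 = €836,475
Cap at €836,475: €1,841,970 exceeds the cap → €836,475

€836,475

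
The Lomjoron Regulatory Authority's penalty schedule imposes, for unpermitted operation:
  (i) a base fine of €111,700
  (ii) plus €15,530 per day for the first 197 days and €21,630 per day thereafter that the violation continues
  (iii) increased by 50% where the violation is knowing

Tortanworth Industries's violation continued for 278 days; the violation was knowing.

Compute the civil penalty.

€7,384,710

First 197 days: 197 × €15,530 = €3,059,410
Remaining days: (278 − 197) × €21,630 = €1,752,030
Per-day component: €3,059,410 + €1,752,030 = €4,811,440
Base plus per-day: €111,700 + €4,811,440 = €4,923,140
Enhancement: 50% of €4,923,140 = €2,461,570
Enhanced fine: €4,923,140 + €2,461,570 = €7,384,710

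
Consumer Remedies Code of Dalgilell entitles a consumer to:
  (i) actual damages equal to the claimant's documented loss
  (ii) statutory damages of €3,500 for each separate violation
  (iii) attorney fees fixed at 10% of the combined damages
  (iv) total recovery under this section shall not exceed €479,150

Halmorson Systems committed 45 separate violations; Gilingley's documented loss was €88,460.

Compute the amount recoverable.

Statutory damages: 45 × €3,500 = €157,500
Combined damages: €88,460 + €157,500 = €245,960
Attorney fees: 10% of €245,960 = €24,596
Total before cap: €245,960 + €24,596 = €270,556
Cap at €479,150: €270,556 is within the cap, no reduction.

€270,556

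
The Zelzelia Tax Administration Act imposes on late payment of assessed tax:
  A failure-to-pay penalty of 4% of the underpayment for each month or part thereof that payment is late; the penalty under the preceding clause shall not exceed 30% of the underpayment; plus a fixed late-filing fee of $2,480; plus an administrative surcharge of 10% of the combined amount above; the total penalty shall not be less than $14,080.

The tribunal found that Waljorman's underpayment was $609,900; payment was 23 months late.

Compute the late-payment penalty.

Accrued rate: 4% × 23 = 92%, capped at 30% → 30%
Failure-to-pay penalty: 30% of $609,900 = $182,970
Penalty before surcharge: $182,970 + $2,480 = $185,450
Administrative surcharge: 10% of $185,450 = $18,545
Total penalty: $185,450 + $18,545 = $203,995
Minimum $14,080: $203,995 meets the minimum, no increase.

$203,995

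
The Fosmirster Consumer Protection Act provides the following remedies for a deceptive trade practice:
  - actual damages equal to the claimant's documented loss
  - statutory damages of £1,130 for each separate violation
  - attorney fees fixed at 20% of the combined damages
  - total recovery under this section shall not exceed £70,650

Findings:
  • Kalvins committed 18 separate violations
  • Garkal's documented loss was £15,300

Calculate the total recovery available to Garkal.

Statutory damages: 18 × £1,130 = £20,340
Combined damages: £15,300 + £20,340 = £35,640
Attorney fees: 20% of £35,640 = £7,128
Total before cap: £35,640 + £7,128 = £42,768
Cap at £70,650: £42,768 is within the cap, no reduction.

£42,768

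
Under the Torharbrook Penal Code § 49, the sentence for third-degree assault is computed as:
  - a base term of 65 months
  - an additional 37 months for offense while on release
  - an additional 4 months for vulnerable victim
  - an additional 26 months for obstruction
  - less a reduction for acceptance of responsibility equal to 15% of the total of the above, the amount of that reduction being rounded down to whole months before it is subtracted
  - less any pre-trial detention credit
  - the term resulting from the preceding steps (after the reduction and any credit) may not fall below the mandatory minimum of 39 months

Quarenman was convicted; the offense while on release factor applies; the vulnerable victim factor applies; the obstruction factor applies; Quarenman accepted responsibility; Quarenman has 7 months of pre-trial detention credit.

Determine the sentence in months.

Offense while on release enhancement: +37 months
Vulnerable victim enhancement: +4 months
Obstruction enhancement: +26 months
Adjusted term: 65 months + 37 months + 4 months + 26 months = 132 months
Acceptance of responsibility reduction: 15% of 132 months = 19 months (rounded down)
After reduction: 132 − 19 = 113 months
Less pre-trial detention credit: 113 months − 7 months = 106 months
Minimum 39 months: 106 months meets the minimum, no increase.

106 months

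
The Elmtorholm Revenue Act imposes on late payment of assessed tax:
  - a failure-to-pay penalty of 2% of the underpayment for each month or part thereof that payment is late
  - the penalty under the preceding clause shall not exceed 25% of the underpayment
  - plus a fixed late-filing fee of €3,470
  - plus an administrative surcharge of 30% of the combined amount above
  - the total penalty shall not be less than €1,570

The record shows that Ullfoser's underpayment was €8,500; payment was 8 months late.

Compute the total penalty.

Accrued rate: 2% × 8 = 16%, capped at 25% → 16%
Failure-to-pay penalty: 16% of €8,500 = €1,360
Penalty before surcharge: €1,360 + €3,470 = €4,830
Administrative surcharge: 30% of €4,830 = €1,449
Total penalty: €4,830 + €1,449 = €6,279
Minimum €1,570: €6,279 meets the minimum, no increase.

€6,279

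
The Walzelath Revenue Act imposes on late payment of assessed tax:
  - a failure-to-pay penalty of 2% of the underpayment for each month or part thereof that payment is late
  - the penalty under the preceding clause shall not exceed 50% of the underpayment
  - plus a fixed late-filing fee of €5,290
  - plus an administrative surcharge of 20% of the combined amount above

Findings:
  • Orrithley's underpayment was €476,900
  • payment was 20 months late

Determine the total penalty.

Accrued rate: 2% × 20 = 40%, capped at 50% → 40%
Failure-to-pay penalty: 40% of €476,900 = €190,760
Penalty before surcharge: €190,760 + €5,290 = €196,050
Administrative surcharge: 20% of €196,050 = €39,210
Total penalty: €196,050 + €39,210 = €235,260

€235,260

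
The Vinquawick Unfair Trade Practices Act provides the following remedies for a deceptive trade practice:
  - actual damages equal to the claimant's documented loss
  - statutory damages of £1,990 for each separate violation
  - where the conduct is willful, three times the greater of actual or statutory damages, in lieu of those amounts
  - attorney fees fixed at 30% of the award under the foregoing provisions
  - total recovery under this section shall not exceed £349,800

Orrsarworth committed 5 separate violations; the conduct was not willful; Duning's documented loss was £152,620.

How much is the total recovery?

Statutory damages: 5 × £1,990 = £9,950
Conduct not willful: the in-lieu enhancement does not apply.
Actual plus statutory damages: £152,620 + £9,950 = £162,570
Attorney fees: 30% of £162,570 = £48,771
Total before cap: £162,570 + £48,771 = £211,341
Cap at £349,800: £211,341 is within the cap, no reduction.

£211,341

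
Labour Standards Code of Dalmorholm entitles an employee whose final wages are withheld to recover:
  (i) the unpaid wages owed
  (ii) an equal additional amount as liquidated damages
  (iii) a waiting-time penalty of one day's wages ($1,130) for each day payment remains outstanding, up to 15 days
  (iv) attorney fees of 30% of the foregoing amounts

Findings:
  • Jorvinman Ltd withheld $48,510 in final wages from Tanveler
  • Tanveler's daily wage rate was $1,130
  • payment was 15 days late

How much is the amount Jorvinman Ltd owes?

$148,161

Liquidated damages (equal amount): $48,510
Penalty days: min(15, 15) = 15
Waiting-time penalty: 15 × $1,130 = $16,950
Subtotal: $48,510 + $48,510 + $16,950 = $113,970
Attorney fees: 30% of $113,970 = $34,191
Total award: $113,970 + $34,191 = $148,161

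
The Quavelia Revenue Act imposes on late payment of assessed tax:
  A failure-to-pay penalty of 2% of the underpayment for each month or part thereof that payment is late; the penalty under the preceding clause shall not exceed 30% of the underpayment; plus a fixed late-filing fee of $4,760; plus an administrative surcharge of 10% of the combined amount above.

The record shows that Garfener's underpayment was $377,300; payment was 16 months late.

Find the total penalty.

$129,745

Accrued rate: 2% × 16 = 32%, capped at 30% → 30%
Failure-to-pay penalty: 30% of $377,300 = $113,190
Penalty before surcharge: $113,190 + $4,760 = $117,950
Administrative surcharge: 10% of $117,950 = $11,795
Total penalty: $117,950 + $11,795 = $129,745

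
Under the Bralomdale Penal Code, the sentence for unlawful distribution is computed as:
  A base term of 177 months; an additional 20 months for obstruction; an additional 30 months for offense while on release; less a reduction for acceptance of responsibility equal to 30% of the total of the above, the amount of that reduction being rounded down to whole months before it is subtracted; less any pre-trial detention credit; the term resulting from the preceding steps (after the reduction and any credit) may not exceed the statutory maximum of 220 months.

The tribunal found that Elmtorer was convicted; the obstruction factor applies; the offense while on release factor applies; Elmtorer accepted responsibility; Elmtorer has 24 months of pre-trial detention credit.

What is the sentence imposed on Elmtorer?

Obstruction enhancement: +20 months
Offense while on release enhancement: +30 months
Adjusted term: 177 months + 20 months + 30 months = 227 months
Acceptance of responsibility reduction: 30% of 227 months = 68 months (rounded down)
After reduction: 227 − 68 = 159 months
Less pre-trial detention credit: 159 months − 24 months = 135 months
Cap at 220 months: 135 months is within the cap, no reduction.

135 months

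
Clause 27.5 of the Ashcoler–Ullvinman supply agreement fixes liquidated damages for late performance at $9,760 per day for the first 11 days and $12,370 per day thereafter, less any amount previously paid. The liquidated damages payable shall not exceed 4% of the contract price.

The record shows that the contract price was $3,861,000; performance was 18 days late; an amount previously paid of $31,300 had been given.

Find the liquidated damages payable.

First 11 days: 11 × $9,760 = $107,360
Remaining days: (18 − 11) × $12,370 = $86,590
Accrued per-day damages: $107,360 + $86,590 = $193,950
Less amount previously paid: $193,950 − $31,300 = $162,650
Cap: 4% of $3,861,000 = $154,440
Cap at $154,440: $162,650 exceeds the cap → $154,440

$154,440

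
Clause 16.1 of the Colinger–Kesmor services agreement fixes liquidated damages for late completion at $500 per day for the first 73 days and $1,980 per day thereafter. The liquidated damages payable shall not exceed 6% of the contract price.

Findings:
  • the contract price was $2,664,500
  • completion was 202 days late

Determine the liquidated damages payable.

$159,870

First 73 days: 73 × $500 = $36,500
Remaining days: (202 − 73) × $1,980 = $255,420
Accrued per-day damages: $36,500 + $255,420 = $291,920
Cap: 6% of $2,664,500 = $159,870
Cap at $159,870: $291,920 exceeds the cap → $159,870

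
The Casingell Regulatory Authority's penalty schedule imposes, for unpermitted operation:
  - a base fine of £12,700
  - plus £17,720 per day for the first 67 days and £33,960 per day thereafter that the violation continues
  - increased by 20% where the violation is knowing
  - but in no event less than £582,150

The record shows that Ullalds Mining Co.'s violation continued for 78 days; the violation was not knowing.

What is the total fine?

Civil penalty: £1,573,500

First 67 days: 67 × £17,720 = £1,187,240
Remaining days: (78 − 67) × £33,960 = £373,560
Per-day component: £1,187,240 + £373,560 = £1,560,800
Base plus per-day: £12,700 + £1,560,800 = £1,573,500
The violation was not knowing: no 20% increase.
Minimum £582,150: £1,573,500 meets the minimum, no increase.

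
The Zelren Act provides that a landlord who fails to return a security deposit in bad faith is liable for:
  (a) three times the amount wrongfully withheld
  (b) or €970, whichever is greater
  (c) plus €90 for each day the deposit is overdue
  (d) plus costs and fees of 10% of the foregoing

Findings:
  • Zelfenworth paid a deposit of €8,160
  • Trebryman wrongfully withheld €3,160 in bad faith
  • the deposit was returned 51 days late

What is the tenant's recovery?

€15,477

Trebled: 3 × €3,160 = €9,480
Minimum €970: €9,480 meets the minimum, no increase.
Late-return penalty: 51 × €90 = €4,590
Damages plus late penalty: €9,480 + €4,590 = €14,070
Costs and fees: 10% of €14,070 = €1,407
Total recovery: €14,070 + €1,407 = €15,477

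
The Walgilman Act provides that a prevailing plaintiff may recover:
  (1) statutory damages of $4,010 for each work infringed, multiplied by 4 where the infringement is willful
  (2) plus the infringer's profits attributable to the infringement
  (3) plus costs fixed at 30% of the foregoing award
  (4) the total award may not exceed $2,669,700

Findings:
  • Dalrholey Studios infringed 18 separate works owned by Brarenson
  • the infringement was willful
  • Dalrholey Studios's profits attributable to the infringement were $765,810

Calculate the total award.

$1,370,889

Statutory damages: 18 × $4,010 = $72,180
Multiplied by 4: 4 × $72,180 = $288,720
Combined award: $288,720 + $765,810 = $1,054,530
Costs: 30% of $1,054,530 = $316,359
Award plus costs: $1,054,530 + $316,359 = $1,370,889
Cap at $2,669,700: $1,370,889 is within the cap, no reduction.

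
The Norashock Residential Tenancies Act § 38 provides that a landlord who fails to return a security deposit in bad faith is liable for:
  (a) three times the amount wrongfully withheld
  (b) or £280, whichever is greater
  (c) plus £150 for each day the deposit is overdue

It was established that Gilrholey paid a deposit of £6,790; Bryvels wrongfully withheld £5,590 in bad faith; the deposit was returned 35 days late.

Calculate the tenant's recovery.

Trebled: 3 × £5,590 = £16,770
Minimum £280: £16,770 meets the minimum, no increase.
Late-return penalty: 35 × £150 = £5,250
Damages plus late penalty: £16,770 + £5,250 = £22,020

£22,020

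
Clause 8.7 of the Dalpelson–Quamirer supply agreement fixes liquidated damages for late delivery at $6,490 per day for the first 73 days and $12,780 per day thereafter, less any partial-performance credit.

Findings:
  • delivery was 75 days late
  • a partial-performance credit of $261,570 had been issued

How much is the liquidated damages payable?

First 73 days: 73 × $6,490 = $473,770
Remaining days: (75 − 73) × $12,780 = $25,560
Accrued per-day damages: $473,770 + $25,560 = $499,330
Less partial-performance credit: $499,330 − $261,570 = $237,760

$237,760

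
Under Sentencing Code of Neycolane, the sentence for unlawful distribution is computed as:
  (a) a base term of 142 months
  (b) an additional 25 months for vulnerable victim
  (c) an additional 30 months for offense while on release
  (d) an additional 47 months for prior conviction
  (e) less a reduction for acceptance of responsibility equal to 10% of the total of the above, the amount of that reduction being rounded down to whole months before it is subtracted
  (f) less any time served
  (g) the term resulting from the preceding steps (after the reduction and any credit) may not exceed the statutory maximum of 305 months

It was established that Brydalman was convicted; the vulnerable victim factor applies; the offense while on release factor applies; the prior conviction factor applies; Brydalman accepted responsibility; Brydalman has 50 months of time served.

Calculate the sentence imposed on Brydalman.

Vulnerable victim enhancement: +25 months
Offense while on release enhancement: +30 months
Prior conviction enhancement: +47 months
Adjusted term: 142 months + 25 months + 30 months + 47 months = 244 months
Acceptance of responsibility reduction: 10% of 244 months = 24 months (rounded down)
After reduction: 244 − 24 = 220 months
Less time served: 220 months − 50 months = 170 months
Cap at 305 months: 170 months is within the cap, no reduction.

170 months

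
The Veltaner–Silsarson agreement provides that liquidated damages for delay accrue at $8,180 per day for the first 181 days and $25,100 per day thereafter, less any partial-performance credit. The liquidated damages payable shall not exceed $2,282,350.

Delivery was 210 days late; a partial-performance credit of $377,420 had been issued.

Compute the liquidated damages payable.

First 181 days: 181 × $8,180 = $1,480,580
Remaining days: (210 − 181) × $25,100 = $727,900
Accrued per-day damages: $1,480,580 + $727,900 = $2,208,480
Less partial-performance credit: $2,208,480 − $377,420 = $1,831,060
Cap at $2,282,350: $1,831,060 is within the cap, no reduction.

$1,831,060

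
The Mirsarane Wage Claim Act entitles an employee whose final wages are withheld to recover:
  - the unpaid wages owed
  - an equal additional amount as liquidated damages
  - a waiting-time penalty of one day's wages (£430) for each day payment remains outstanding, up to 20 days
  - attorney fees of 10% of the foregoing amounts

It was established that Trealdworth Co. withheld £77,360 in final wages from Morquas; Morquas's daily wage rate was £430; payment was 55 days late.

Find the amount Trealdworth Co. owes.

£179,652

Liquidated damages (equal amount): £77,360
Penalty days: min(55, 20) = 20
Waiting-time penalty: 20 × £430 = £8,600
Subtotal: £77,360 + £77,360 + £8,600 = £163,320
Attorney fees: 10% of £163,320 = £16,332
Total award: £163,320 + £16,332 = £179,652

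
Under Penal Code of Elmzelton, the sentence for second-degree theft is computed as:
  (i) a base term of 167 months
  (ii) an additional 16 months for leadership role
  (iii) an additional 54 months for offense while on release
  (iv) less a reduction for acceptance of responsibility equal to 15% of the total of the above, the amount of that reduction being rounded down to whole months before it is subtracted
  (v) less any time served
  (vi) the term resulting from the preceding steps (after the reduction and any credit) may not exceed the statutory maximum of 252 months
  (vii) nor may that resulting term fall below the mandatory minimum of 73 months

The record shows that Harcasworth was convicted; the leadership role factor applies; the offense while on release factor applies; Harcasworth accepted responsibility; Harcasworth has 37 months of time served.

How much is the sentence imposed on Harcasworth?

165 months

Leadership role enhancement: +16 months
Offense while on release enhancement: +54 months
Adjusted term: 167 months + 16 months + 54 months = 237 months
Acceptance of responsibility reduction: 15% of 237 months = 35 months (rounded down)
After reduction: 237 − 35 = 202 months
Less time served: 202 months − 37 months = 165 months
Cap at 252 months: 165 months is within the cap, no reduction.
Minimum 73 months: 165 months meets the minimum, no increase.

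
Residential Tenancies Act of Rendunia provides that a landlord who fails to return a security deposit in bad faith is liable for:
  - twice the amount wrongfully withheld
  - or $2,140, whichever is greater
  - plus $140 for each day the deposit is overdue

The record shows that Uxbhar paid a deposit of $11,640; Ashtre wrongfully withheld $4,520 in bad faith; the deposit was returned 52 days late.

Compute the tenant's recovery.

Doubled: 2 × $4,520 = $9,040
Minimum $2,140: $9,040 meets the minimum, no increase.
Late-return penalty: 52 × $140 = $7,280
Damages plus late penalty: $9,040 + $7,280 = $16,320

Recovery: $16,320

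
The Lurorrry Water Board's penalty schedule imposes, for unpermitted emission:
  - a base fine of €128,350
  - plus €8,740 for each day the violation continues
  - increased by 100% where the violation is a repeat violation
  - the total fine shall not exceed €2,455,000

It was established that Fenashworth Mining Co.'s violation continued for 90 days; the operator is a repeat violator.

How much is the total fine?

€1,829,900

Per-day component: 90 × €8,740 = €786,600
Base plus per-day: €128,350 + €786,600 = €914,950
Enhancement: 100% of €914,950 = €914,950
Enhanced fine: €914,950 + €914,950 = €1,829,900
Cap at €2,455,000: €1,829,900 is within the cap, no reduction.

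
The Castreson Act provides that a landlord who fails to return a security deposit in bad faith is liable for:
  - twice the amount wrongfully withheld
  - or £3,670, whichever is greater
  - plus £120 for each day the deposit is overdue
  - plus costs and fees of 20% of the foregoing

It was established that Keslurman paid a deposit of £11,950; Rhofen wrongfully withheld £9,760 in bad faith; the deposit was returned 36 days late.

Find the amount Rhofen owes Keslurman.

Doubled: 2 × £9,760 = £19,520
Minimum £3,670: £19,520 meets the minimum, no increase.
Late-return penalty: 36 × £120 = £4,320
Damages plus late penalty: £19,520 + £4,320 = £23,840
Costs and fees: 20% of £23,840 = £4,768
Total recovery: £23,840 + £4,768 = £28,608

£28,608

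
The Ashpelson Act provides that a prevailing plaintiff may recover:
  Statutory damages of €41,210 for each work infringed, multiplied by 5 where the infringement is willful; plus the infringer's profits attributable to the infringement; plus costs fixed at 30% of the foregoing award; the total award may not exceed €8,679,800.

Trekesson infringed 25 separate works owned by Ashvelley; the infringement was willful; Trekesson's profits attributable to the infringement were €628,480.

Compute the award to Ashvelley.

€7,513,649

Statutory damages: 25 × €41,210 = €1,030,250
Multiplied by 5: 5 × €1,030,250 = €5,151,250
Combined award: €5,151,250 + €628,480 = €5,779,730
Costs: 30% of €5,779,730 = €1,733,919
Award plus costs: €5,779,730 + €1,733,919 = €7,513,649
Cap at €8,679,800: €7,513,649 is within the cap, no reduction.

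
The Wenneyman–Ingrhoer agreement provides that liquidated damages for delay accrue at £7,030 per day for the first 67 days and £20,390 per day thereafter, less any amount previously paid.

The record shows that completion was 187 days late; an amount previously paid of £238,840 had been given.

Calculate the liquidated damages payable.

First 67 days: 67 × £7,030 = £471,010
Remaining days: (187 − 67) × £20,390 = £2,446,800
Accrued per-day damages: £471,010 + £2,446,800 = £2,917,810
Less amount previously paid: £2,917,810 − £238,840 = £2,678,970

£2,678,970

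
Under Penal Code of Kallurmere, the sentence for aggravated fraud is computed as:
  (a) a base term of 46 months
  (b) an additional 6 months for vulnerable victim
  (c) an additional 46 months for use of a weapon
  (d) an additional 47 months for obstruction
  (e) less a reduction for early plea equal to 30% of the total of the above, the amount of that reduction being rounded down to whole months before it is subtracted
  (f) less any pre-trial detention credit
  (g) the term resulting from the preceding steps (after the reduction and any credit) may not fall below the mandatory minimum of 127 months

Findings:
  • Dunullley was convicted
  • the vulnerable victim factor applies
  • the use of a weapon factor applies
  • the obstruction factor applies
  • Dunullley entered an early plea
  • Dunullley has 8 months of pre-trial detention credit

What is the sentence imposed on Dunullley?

127 months

Vulnerable victim enhancement: +6 months
Use of a weapon enhancement: +46 months
Obstruction enhancement: +47 months
Adjusted term: 46 months + 6 months + 46 months + 47 months = 145 months
Early plea reduction: 30% of 145 months = 43 months (rounded down)
After reduction: 145 − 43 = 102 months
Less pre-trial detention credit: 102 months − 8 months = 94 months
Minimum 127 months: 94 months is below the minimum → 127 months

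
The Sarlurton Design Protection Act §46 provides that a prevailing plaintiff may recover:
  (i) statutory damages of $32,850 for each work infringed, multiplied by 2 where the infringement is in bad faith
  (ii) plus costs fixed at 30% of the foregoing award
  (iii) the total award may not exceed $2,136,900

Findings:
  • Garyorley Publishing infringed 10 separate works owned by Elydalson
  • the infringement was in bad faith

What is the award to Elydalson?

$854,100

Statutory damages: 10 × $32,850 = $328,500
Doubled: 2 × $328,500 = $657,000
Costs: 30% of $657,000 = $197,100
Award plus costs: $657,000 + $197,100 = $854,100
Cap at $2,136,900: $854,100 is within the cap, no reduction.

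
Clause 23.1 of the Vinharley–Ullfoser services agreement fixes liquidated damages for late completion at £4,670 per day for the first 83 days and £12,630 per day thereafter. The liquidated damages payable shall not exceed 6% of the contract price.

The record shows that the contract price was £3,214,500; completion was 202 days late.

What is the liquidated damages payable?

First 83 days: 83 × £4,670 = £387,610
Remaining days: (202 − 83) × £12,630 = £1,502,970
Accrued per-day damages: £387,610 + £1,502,970 = £1,890,580
Cap: 6% of £3,214,500 = £192,870
Cap at £192,870: £1,890,580 exceeds the cap → £192,870

£192,870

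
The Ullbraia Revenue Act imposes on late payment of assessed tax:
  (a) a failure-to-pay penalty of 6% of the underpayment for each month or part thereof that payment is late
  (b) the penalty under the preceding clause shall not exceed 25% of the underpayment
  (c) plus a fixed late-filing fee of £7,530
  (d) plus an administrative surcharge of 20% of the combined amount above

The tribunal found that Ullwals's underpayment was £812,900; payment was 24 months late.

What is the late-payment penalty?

Accrued rate: 6% × 24 = 144%, capped at 25% → 25%
Failure-to-pay penalty: 25% of £812,900 = £203,225
Penalty before surcharge: £203,225 + £7,530 = £210,755
Administrative surcharge: 20% of £210,755 = £42,151
Total penalty: £210,755 + £42,151 = £252,906

£252,906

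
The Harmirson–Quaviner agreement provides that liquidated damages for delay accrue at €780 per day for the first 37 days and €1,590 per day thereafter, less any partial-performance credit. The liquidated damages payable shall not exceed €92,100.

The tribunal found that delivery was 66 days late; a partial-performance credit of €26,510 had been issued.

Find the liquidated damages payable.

First 37 days: 37 × €780 = €28,860
Remaining days: (66 − 37) × €1,590 = €46,110
Accrued per-day damages: €28,860 + €46,110 = €74,970
Less partial-performance credit: €74,970 − €26,510 = €48,460
Cap at €92,100: €48,460 is within the cap, no reduction.

Liquidated damages: €48,460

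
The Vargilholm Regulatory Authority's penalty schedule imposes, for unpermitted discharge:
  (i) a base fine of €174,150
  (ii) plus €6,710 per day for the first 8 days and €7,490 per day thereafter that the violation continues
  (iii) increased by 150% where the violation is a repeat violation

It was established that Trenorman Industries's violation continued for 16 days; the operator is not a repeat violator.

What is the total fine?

€287,750

First 8 days: 8 × €6,710 = €53,680
Remaining days: (16 − 8) × €7,490 = €59,920
Per-day component: €53,680 + €59,920 = €113,600
Base plus per-day: €174,150 + €113,600 = €287,750
The operator is not a repeat violator: no 150% increase.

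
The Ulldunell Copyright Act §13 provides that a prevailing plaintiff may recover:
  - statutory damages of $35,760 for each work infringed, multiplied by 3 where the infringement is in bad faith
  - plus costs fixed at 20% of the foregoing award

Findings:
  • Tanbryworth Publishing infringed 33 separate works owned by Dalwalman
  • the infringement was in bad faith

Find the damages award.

Statutory damages: 33 × $35,760 = $1,180,080
Trebled: 3 × $1,180,080 = $3,540,240
Costs: 20% of $3,540,240 = $708,048
Award plus costs: $3,540,240 + $708,048 = $4,248,288

Award: $4,248,288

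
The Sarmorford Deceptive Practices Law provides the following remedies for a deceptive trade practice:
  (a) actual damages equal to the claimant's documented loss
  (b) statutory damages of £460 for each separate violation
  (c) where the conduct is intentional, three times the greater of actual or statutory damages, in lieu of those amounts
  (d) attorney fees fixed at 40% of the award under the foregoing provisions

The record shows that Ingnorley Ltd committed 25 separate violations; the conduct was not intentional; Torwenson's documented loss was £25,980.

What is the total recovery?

Statutory damages: 25 × £460 = £11,500
Conduct not intentional: the in-lieu enhancement does not apply.
Actual plus statutory damages: £25,980 + £11,500 = £37,480
Attorney fees: 40% of £37,480 = £14,992
Total recovery: £37,480 + £14,992 = £52,472

£52,472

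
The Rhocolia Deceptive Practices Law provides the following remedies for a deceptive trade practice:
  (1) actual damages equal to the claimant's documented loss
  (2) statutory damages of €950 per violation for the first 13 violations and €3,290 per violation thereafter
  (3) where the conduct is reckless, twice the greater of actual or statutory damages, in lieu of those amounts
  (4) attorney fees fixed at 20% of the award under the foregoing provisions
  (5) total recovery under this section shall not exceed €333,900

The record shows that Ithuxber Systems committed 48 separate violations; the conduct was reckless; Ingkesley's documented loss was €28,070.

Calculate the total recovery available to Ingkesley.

First 13 violations: 13 × €950 = €12,350
Remaining violations: (48 − 13) × €3,290 = €115,150
Statutory damages: €12,350 + €115,150 = €127,500
Greater of actual damages (€28,070) or statutory damages (€127,500): €127,500
Doubled: 2 × €127,500 = €255,000
Attorney fees: 20% of €255,000 = €51,000
Total before cap: €255,000 + €51,000 = €306,000
Cap at €333,900: €306,000 is within the cap, no reduction.

€306,000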